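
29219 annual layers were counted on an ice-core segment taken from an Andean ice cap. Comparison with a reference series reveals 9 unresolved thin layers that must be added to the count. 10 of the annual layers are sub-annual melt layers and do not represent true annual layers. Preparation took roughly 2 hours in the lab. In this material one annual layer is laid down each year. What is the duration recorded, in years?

Adjusted count: 29219 − 10 + 9 = 29218 annual layers.
At one annual layer per year, that is 29218 years.

29218 years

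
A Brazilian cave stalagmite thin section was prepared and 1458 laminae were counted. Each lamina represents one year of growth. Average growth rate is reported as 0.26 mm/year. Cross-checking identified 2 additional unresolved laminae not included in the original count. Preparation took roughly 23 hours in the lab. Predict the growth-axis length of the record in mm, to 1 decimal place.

379.6 mm

True lamina count = 1458 + 2 = 1460.
Predicted length = 0.26 mm/year × 1460 years = 379.6 mm.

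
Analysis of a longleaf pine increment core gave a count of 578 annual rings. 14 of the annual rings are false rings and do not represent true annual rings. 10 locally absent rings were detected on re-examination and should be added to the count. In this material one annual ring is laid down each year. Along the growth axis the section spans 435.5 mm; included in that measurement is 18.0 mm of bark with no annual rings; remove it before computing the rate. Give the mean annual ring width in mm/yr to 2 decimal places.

Correcting the raw count gives 578 − 14 + 10 = 574 true annual rings.
Removing the 18.0 mm offcut leaves 435.5 − 18.0 = 417.5 mm.
Mean rate = 417.5 mm / 574 years ≈ 0.73 mm/yr.

0.73 mm/yr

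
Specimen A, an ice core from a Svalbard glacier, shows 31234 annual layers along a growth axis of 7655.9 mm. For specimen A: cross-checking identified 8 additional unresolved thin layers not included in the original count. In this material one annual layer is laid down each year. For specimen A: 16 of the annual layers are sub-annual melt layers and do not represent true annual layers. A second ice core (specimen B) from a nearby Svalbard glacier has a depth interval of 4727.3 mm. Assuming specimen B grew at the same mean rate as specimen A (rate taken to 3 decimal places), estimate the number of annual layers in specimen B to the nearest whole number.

19295 annual layers

Specimen A: true annual layer count = 31234 − 16 + 8 = 31226.
A: Mean rate = 7655.9 mm / 31226 years ≈ 0.245 mm per year.
For B, 4727.3 / 0.245 = 19295.10 years ≈ 19295 annual layers.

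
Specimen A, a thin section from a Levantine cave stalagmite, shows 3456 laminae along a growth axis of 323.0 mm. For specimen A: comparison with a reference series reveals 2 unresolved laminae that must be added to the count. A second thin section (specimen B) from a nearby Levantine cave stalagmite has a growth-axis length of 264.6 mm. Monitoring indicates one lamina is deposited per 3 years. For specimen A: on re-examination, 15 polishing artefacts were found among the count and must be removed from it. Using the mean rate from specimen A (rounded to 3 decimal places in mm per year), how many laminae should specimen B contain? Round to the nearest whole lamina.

2845 laminae

Specimen A: adjusted count: 3456 − 15 + 2 = 3443 laminae.
Specimen A: 3443 laminae at 3 years each span 3443 × 3 = 10329 years.
A: 323.0 mm over 10329 years gives 323.0 / 10329 ≈ 0.031 mm per year.
For B, 264.6 / 0.031 = 8535.48 years; at 3 years per lamina that is 8535.48 / 3 ≈ 2845 laminae.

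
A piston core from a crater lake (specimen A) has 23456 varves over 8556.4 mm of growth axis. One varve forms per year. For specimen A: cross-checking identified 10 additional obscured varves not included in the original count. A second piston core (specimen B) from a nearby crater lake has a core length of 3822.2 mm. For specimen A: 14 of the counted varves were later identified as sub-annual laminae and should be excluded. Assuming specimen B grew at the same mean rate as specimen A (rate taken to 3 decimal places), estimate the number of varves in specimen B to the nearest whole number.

Specimen A: true varve count = 23456 − 14 + 10 = 23452.
A: Extension rate ≈ 8556.4 / 23452 = 0.365 mm/yr.
B spans 3822.2 / 0.365 = 10471.78 years ≈ 10472 varves.

10472 varves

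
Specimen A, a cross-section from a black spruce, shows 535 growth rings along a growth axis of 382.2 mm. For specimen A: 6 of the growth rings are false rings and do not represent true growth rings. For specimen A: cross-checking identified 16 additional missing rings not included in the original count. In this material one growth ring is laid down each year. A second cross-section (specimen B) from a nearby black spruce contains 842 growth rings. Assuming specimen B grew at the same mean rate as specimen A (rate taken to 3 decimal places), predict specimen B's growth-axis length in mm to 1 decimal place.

Specimen A: after corrections the count is 535 − 6 + 16 = 545 growth rings.
A: Mean rate = 382.2 mm / 545 years ≈ 0.701 mm/year.
Length of B = 0.701 × 842 = 590.2 mm.

590.2 mm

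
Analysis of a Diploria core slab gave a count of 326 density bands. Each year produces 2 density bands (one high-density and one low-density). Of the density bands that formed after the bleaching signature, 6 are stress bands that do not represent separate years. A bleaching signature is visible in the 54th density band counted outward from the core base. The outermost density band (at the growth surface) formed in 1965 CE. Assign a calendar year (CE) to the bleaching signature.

1832 CE

326 − 54 = 272 density bands lie beyond the bleaching signature toward the growth surface.
Excluding 6 false density bands: 272 − 6 = 266.
With 2 density bands per year, 266 / 2 = 133 years.
Counting back 133 years from 1965 CE places the bleaching signature in 1965 − 133 = 1832 CE.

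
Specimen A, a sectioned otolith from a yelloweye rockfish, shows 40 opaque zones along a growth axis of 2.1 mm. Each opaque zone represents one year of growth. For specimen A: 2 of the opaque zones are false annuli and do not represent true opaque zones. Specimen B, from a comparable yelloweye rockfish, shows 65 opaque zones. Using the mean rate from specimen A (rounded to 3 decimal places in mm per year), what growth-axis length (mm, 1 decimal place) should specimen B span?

Specimen A: after corrections the count is 40 − 2 = 38 opaque zones.
A: Mean rate = 2.1 mm / 38 years ≈ 0.055 mm per year.
Length of B = 0.055 × 65 = 3.6 mm.

3.6 mm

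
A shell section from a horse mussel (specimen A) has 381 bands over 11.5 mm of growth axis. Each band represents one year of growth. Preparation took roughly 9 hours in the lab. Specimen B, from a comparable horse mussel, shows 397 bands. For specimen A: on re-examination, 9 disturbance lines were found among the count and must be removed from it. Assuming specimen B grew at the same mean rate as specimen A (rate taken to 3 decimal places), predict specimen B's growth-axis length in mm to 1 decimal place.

12.3 mm

Specimen A: true band count = 381 − 9 = 372.
A: Extension rate ≈ 11.5 / 372 = 0.031 mm per year.
For B, 0.031 mm/year × 397 years = 12.3 mm.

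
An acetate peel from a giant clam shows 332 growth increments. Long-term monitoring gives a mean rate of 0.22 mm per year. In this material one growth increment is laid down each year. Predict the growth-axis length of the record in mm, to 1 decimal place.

332 years of growth are recorded.
Length ≈ 0.22 × 332 = 73.0 mm.

73.0 mm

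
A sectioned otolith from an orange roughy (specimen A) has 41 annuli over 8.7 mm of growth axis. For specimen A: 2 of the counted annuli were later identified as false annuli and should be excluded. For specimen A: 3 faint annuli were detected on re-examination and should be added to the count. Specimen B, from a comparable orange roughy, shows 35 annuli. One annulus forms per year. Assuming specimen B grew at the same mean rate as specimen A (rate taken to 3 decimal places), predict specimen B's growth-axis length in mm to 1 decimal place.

Specimen A: true annulus count = 41 − 2 + 3 = 42.
A: Mean rate = 8.7 mm / 42 years ≈ 0.207 mm/year.
For B, 0.207 mm/year × 35 years = 7.2 mm.

7.2 mm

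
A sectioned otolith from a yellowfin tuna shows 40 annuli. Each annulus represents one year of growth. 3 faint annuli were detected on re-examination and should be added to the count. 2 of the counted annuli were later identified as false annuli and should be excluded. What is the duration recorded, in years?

Correcting the raw count gives 40 − 2 + 3 = 41 true annuli.
At one annulus per year, that is 41 years.

41 years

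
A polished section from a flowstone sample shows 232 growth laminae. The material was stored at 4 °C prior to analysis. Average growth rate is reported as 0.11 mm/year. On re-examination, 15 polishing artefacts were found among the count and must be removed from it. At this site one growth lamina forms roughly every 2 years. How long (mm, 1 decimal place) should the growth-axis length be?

47.7 mm

Correcting the raw count gives 232 − 15 = 217 true growth laminae.
217 growth laminae at 2 years each span 217 × 2 = 434 years.
Predicted length = 0.11 mm/year × 434 years = 47.7 mm.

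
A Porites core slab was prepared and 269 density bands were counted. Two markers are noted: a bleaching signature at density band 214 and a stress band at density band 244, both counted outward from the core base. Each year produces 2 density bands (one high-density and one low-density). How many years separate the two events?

15 years

Separation: 244 − 214 = 30 density bands.
With 2 density bands per year, 30 / 2 = 15 years.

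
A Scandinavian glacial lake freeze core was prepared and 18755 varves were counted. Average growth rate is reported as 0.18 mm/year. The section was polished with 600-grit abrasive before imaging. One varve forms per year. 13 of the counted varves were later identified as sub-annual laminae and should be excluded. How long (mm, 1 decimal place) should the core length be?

Correcting the raw count gives 18755 − 13 = 18742 true varves.
18742 years at 0.18 mm/year gives 0.18 × 18742 = 3373.6 mm.

3373.6 mm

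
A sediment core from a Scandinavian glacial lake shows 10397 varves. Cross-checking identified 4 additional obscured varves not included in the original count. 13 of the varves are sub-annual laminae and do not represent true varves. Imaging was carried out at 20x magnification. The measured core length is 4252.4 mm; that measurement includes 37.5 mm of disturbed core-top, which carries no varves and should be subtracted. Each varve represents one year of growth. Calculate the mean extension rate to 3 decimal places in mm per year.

0.406 mm per year

After corrections the count is 10397 − 13 + 4 = 10388 varves.
The growth record spans 4252.4 − 37.5 = 4214.9 mm.
Mean rate = 4214.9 mm / 10388 years ≈ 0.406 mm per year.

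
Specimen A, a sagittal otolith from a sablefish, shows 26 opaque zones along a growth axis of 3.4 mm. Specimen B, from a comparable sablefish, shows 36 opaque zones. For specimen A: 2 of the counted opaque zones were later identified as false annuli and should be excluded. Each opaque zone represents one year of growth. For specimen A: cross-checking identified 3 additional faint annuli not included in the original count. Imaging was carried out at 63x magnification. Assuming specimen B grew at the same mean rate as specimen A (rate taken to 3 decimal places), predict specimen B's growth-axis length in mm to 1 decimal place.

4.5 mm

Specimen A: after corrections the count is 26 − 2 + 3 = 27 opaque zones.
A: Mean rate = 3.4 mm / 27 years ≈ 0.126 mm/yr.
Length of B = 0.126 × 36 = 4.5 mm.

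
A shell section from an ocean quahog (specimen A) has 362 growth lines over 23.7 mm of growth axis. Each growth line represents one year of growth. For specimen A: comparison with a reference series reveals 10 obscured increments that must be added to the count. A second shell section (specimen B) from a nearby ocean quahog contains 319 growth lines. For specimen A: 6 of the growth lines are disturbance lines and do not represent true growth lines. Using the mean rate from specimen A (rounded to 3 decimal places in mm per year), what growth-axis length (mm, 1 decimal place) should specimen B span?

Specimen A: correcting the raw count gives 362 − 6 + 10 = 366 true growth lines.
A: 23.7 mm over 366 years gives 23.7 / 366 ≈ 0.065 mm/yr.
Length of B = 0.065 × 319 = 20.7 mm.

20.7 mm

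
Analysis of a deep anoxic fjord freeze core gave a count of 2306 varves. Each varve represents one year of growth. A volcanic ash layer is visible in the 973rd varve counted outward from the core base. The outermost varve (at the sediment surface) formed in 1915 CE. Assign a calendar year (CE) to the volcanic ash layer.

The volcanic ash layer sits at varve 973 from the core base, so 2306 − 973 = 1333 varves formed after it.
1915 − 1333 = 582 CE.

582 CE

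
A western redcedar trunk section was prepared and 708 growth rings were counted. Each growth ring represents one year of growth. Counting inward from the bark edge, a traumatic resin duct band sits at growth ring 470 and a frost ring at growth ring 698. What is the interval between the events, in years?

The two markers are separated by 698 − 470 = 228 growth rings.
That is 228 years at one growth ring per year.

228 years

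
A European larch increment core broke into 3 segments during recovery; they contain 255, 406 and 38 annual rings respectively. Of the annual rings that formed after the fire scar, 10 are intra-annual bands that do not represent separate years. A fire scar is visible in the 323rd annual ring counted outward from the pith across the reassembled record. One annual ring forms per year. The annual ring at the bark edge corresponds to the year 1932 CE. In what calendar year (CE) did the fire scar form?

1566 CE

Total annual rings = 255 + 406 + 38 = 699.
The fire scar sits at annual ring 323 from the pith, so 699 − 323 = 376 annual rings formed after it.
Excluding 10 false annual rings: 376 − 10 = 366.
Counting back 366 years from 1932 CE places the fire scar in 1932 − 366 = 1566 CE.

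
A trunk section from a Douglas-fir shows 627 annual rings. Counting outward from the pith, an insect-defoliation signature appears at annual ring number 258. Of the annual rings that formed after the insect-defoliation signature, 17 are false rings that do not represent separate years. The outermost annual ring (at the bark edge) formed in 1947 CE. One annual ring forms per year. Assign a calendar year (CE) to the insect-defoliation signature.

1595 CE

627 − 258 = 369 annual rings lie beyond the insect-defoliation signature toward the bark edge.
Excluding 17 false annual rings: 369 − 17 = 352.
The annual ring at the bark edge is 1947 CE, so the insect-defoliation signature dates to 1947 − 352 = 1595 CE.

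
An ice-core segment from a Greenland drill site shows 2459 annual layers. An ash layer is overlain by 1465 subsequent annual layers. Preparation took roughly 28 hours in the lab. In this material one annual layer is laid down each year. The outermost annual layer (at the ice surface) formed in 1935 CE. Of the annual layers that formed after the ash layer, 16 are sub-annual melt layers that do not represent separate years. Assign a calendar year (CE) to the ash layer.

486 CE

1465 annual layers formed after the ash layer.
Excluding 16 false annual layers: 1465 − 16 = 1449.
Counting back 1449 years from 1935 CE places the ash layer in 1935 − 1449 = 486 CE.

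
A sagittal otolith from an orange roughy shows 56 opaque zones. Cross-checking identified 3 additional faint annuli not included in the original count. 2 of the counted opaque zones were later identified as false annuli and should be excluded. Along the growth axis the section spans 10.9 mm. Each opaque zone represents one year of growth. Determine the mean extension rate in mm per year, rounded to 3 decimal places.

Adjusted count: 56 − 2 + 3 = 57 opaque zones.
Mean rate = 10.9 mm / 57 years ≈ 0.191 mm per year.

0.191 mm per year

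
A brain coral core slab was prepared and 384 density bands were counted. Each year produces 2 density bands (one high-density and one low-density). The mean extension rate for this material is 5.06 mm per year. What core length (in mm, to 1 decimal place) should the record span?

971.5 mm

384 density bands at 2 per year is 384 / 2 = 192 years.
Predicted length = 5.06 mm/year × 192 years = 971.5 mm.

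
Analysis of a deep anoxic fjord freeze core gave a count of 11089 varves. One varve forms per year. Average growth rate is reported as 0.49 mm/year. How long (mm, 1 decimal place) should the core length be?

The record spans 11089 years at 0.49 mm per year.
Predicted length = 0.49 mm/year × 11089 years = 5433.6 mm.

5433.6 mm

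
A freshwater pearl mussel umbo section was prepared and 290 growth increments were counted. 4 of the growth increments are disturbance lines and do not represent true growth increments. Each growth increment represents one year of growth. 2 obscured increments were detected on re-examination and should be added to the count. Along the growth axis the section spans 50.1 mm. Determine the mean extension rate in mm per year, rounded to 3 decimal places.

Correcting the raw count gives 290 − 4 + 2 = 288 true growth increments.
Extension rate ≈ 50.1 / 288 = 0.174 mm per year.

0.174 mm per year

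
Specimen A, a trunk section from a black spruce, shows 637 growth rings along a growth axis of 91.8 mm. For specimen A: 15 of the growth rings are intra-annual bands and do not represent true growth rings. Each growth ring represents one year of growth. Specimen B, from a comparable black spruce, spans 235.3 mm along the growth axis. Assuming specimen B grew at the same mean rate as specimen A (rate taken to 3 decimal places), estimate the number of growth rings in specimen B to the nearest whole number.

1590 growth rings

Specimen A: correcting the raw count gives 637 − 15 = 622 true growth rings.
A: Mean rate = 91.8 mm / 622 years ≈ 0.148 mm/yr.
For B, 235.3 / 0.148 = 1589.86 years ≈ 1590 growth rings.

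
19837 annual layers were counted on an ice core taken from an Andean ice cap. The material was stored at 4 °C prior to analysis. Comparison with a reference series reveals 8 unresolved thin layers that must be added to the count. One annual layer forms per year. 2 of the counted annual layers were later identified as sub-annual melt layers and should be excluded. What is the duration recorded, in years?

True annual layer count = 19837 − 2 + 8 = 19843.
One annual layer per year makes the duration 19843 years.

19843 yr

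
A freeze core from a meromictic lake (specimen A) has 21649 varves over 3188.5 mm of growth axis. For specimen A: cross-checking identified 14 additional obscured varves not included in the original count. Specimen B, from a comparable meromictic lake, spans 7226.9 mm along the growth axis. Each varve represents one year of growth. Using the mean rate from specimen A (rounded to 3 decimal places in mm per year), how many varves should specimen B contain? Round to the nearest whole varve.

49163 varves

Specimen A: correcting the raw count gives 21649 + 14 = 21663 true varves.
A: Extension rate ≈ 3188.5 / 21663 = 0.147 mm/year.
For B, 7226.9 / 0.147 = 49162.59 years ≈ 49163 varves.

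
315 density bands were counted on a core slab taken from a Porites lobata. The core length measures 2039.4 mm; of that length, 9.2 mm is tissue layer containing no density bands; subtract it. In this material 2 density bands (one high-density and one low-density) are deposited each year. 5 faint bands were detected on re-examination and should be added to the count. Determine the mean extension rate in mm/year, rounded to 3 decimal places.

12.689 mm/year

Adjusted count: 315 + 5 = 320 density bands.
320 density bands at 2 per year is 320 / 2 = 160 years.
Net length = 2039.4 − 9.2 = 2030.2 mm.
Extension rate ≈ 2030.2 / 160 = 12.689 mm/year.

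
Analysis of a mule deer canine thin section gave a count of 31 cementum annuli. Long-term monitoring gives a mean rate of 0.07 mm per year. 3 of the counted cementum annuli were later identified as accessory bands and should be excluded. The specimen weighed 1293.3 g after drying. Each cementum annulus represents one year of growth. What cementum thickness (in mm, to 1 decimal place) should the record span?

2.0 mm

Correcting the raw count gives 31 − 3 = 28 true cementum annuli.
Predicted length = 0.07 mm/year × 28 years = 2.0 mm.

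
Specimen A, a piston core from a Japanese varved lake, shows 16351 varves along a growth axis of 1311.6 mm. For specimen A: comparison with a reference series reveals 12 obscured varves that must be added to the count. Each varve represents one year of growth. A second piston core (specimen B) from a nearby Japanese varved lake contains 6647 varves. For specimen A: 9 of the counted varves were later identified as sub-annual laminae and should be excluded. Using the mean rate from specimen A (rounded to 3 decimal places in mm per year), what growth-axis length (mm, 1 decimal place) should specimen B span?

Specimen A: correcting the raw count gives 16351 − 9 + 12 = 16354 true varves.
A: Mean rate = 1311.6 mm / 16354 years ≈ 0.080 mm per year.
For B, 0.080 mm/year × 6647 years = 531.8 mm.

531.8 mm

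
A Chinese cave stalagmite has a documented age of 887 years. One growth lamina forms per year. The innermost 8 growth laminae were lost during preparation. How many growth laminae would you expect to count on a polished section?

879 growth laminae

One growth lamina per year gives 887 growth laminae over 887 years.
Subtracting the 8 growth laminae not captured gives 887 − 8 = 879 growth laminae in the record.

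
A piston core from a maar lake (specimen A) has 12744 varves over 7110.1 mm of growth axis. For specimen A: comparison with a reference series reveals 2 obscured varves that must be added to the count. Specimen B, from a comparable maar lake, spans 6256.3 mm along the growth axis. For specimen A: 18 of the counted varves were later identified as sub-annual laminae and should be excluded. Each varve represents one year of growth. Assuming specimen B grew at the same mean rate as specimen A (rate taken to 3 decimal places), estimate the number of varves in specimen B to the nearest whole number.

11192 varves

Specimen A: true varve count = 12744 − 18 + 2 = 12728.
A: 7110.1 mm over 12728 years gives 7110.1 / 12728 ≈ 0.559 mm/year.
For B, 6256.3 / 0.559 = 11191.95 years ≈ 11192 varves.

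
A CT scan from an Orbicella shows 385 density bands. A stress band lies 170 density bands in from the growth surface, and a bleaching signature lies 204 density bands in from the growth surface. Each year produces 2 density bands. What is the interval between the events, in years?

17 years

204 − 170 = 34 density bands lie between the two events.
With 2 density bands per year, 34 / 2 = 17 years.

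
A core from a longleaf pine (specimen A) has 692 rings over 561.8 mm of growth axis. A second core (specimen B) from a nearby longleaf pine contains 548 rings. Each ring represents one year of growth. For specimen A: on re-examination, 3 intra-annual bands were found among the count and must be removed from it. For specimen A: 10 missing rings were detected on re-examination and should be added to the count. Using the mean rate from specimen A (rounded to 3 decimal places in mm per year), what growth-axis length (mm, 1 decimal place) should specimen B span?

440.6 mm

Specimen A: correcting the raw count gives 692 − 3 + 10 = 699 true rings.
A: Mean rate = 561.8 mm / 699 years ≈ 0.804 mm/year.
B's length ≈ 0.804 × 548 = 440.6 mm.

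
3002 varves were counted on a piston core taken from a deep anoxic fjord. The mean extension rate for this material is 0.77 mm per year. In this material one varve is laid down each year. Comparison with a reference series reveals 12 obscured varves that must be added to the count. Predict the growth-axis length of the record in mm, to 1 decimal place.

2320.8 mm

Correcting the raw count gives 3002 + 12 = 3014 true varves.
Length ≈ 0.77 × 3014 = 2320.8 mm.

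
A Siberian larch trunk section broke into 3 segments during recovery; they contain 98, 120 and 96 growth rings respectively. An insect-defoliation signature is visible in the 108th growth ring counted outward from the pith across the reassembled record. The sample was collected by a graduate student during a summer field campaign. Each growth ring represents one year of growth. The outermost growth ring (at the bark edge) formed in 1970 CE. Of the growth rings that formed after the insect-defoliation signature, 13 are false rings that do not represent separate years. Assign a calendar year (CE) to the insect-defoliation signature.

Total growth rings = 98 + 120 + 96 = 314.
314 − 108 = 206 growth rings lie beyond the insect-defoliation signature toward the bark edge.
Excluding 13 false growth rings: 206 − 13 = 193.
1970 − 193 = 1777 CE.

1777 CE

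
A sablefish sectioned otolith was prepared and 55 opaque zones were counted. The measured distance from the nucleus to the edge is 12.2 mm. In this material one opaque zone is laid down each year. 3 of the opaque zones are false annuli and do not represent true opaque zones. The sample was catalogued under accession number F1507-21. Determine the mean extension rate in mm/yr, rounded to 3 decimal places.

0.235 mm/yr

Adjusted count: 55 − 3 = 52 opaque zones.
Mean rate = 12.2 mm / 52 years ≈ 0.235 mm/yr.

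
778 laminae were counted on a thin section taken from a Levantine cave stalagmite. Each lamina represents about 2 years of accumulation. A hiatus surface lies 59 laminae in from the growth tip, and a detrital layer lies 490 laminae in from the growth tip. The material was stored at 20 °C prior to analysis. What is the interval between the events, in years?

The two markers are separated by 490 − 59 = 431 laminae.
Multiplying by 2 years per lamina: 431 × 2 = 862 years.

862 years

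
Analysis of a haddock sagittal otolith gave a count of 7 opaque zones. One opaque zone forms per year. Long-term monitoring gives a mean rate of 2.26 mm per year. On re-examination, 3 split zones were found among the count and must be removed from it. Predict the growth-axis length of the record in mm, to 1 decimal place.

9.0 mm

Adjusted count: 7 − 3 = 4 opaque zones.
4 years at 2.26 mm/year gives 2.26 × 4 = 9.0 mm.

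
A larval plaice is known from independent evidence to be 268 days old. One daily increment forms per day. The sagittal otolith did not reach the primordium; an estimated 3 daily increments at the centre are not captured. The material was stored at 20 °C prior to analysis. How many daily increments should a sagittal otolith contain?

Expected daily increments over 268 days: 268.
268 − 3 missed = 265 daily increments expected in the prepared section.

265 daily increments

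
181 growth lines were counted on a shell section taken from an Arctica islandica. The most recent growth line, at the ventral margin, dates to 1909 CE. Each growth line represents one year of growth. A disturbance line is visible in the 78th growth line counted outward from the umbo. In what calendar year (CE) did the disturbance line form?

1806 CE

Between growth line 78 and the ventral margin there are 181 − 78 = 103 growth lines.
Counting back 103 years from 1909 CE places the disturbance line in 1909 − 103 = 1806 CE.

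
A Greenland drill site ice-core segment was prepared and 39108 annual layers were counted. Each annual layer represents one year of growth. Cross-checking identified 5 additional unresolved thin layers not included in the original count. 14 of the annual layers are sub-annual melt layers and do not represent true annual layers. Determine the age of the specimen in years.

Adjusted count: 39108 − 14 + 5 = 39099 annual layers.
At one annual layer per year, that is 39099 years.

39099 yr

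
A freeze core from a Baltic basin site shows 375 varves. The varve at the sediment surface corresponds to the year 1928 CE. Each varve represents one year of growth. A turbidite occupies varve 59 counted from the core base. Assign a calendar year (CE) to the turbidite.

375 − 59 = 316 varves lie beyond the turbidite toward the sediment surface.
The varve at the sediment surface is 1928 CE, so the turbidite dates to 1928 − 316 = 1612 CE.

1612 CE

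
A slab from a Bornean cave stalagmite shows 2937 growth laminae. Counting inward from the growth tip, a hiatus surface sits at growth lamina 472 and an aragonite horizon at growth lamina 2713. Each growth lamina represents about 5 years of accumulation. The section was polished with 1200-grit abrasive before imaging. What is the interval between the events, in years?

Separation: 2713 − 472 = 2241 growth laminae.
At 5 years per growth lamina, 2241 × 5 = 11205 years.

11205 years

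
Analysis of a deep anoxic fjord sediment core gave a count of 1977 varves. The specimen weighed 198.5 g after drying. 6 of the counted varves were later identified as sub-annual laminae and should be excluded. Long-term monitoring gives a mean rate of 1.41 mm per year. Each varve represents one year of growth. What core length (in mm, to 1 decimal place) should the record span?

2779.1 mm

Adjusted count: 1977 − 6 = 1971 varves.
Predicted length = 1.41 mm/year × 1971 years = 2779.1 mm.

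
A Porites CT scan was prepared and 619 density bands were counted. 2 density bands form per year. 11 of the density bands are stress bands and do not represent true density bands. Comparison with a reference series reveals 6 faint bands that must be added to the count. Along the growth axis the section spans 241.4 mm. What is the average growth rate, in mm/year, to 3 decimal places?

0.786 mm/year

After corrections the count is 619 − 11 + 6 = 614 density bands.
614 density bands at 2 per year is 614 / 2 = 307 years.
Extension rate ≈ 241.4 / 307 = 0.786 mm/year.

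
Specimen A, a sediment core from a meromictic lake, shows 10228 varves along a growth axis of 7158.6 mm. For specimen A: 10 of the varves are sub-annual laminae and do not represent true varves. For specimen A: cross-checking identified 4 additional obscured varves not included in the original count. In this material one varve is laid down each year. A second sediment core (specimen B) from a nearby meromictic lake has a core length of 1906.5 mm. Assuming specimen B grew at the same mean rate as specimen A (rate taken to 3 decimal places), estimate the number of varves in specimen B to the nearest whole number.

2724 varves

Specimen A: adjusted count: 10228 − 10 + 4 = 10222 varves.
A: Extension rate ≈ 7158.6 / 10222 = 0.700 mm per year.
Specimen B: 1906.5 mm / 0.700 mm per year = 2723.57 years ≈ 2724 varves.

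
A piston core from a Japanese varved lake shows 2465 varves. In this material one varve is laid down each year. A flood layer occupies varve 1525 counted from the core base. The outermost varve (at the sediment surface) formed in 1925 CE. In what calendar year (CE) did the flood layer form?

985 CE

2465 − 1525 = 940 varves lie beyond the flood layer toward the sediment surface.
The varve at the sediment surface is 1925 CE, so the flood layer dates to 1925 − 940 = 985 CE.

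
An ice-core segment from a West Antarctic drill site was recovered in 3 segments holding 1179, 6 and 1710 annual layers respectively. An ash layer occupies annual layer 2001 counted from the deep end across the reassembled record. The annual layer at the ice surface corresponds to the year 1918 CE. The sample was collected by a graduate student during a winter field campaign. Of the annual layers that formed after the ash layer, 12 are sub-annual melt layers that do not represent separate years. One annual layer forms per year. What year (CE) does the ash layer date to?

Total annual layers = 1179 + 6 + 1710 = 2895.
Between annual layer 2001 and the ice surface there are 2895 − 2001 = 894 annual layers.
Excluding 12 false annual layers: 894 − 12 = 882.
1918 − 882 = 1036 CE.

1036 CE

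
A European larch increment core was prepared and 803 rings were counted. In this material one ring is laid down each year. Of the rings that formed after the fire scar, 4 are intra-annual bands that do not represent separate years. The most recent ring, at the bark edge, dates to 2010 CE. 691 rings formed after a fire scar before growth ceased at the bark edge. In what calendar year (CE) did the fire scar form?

There are 691 rings younger than the fire scar.
691 − 4 false = 687 true rings after the fire scar.
2010 − 687 = 1323 CE.

1323 CE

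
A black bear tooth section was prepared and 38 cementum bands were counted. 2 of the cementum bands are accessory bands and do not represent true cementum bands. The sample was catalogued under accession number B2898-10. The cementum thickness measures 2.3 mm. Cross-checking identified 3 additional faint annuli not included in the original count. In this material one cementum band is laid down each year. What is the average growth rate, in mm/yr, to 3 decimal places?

After corrections the count is 38 − 2 + 3 = 39 cementum bands.
Extension rate ≈ 2.3 / 39 = 0.059 mm/yr.

0.059 mm/yr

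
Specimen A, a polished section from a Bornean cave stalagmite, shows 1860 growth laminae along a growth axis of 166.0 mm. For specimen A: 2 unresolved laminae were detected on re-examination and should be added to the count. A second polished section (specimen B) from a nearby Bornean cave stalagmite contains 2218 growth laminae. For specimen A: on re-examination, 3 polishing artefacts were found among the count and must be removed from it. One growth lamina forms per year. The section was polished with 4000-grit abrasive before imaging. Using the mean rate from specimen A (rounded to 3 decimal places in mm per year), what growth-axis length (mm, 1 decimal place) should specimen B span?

Specimen A: after corrections the count is 1860 − 3 + 2 = 1859 growth laminae.
A: 166.0 mm over 1859 years gives 166.0 / 1859 ≈ 0.089 mm/year.
For B, 0.089 mm/year × 2218 years = 197.4 mm.

197.4 mm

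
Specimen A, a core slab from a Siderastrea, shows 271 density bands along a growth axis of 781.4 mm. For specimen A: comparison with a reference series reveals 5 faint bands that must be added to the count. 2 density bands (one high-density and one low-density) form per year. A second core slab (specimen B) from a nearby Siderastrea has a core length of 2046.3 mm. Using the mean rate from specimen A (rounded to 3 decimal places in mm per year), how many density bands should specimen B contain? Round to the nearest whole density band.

Specimen A: true density band count = 271 + 5 = 276.
Specimen A: 276 density bands at 2 per year is 276 / 2 = 138 years.
A: Mean rate = 781.4 mm / 138 years ≈ 5.662 mm/yr.
For B, 2046.3 / 5.662 = 361.41 years; at 2 density bands per year that is 361.41 × 2 ≈ 723 density bands.

723 density bands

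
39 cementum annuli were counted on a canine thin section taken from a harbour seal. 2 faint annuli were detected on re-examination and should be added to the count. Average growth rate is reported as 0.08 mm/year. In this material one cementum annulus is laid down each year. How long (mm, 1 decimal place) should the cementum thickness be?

3.3 mm

After corrections the count is 39 + 2 = 41 cementum annuli.
41 years at 0.08 mm/year gives 0.08 × 41 = 3.3 mm.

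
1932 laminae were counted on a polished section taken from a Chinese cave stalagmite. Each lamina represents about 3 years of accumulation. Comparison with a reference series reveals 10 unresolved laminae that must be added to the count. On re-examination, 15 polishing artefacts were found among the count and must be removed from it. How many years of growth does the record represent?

True lamina count = 1932 − 15 + 10 = 1927.
At 3 years per lamina, 1927 × 3 = 5781 years.

5781 years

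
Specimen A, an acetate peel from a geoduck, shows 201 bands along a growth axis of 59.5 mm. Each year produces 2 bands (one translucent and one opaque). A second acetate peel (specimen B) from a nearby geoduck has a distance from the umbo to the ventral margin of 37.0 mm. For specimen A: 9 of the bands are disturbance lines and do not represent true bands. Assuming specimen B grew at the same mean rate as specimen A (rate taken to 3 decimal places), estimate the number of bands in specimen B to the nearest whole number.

119 bands

Specimen A: after corrections the count is 201 − 9 = 192 bands.
Specimen A: with 2 bands per year, 192 / 2 = 96 years.
A: Mean rate = 59.5 mm / 96 years ≈ 0.620 mm/yr.
For B, 37.0 / 0.620 = 59.68 years; at 2 bands per year that is 59.68 × 2 ≈ 119 bands.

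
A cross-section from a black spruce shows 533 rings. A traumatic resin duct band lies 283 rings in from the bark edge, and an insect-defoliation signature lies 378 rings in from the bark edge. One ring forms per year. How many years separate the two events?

The two markers are separated by 378 − 283 = 95 rings.
That is 95 years at one ring per year.

95 years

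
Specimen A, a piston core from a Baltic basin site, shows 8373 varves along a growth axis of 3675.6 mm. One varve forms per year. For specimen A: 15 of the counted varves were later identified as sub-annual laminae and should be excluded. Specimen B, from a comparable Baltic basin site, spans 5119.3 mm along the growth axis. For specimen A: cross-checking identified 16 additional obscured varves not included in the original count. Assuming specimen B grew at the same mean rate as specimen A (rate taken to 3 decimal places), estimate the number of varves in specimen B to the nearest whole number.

11661 varves

Specimen A: correcting the raw count gives 8373 − 15 + 16 = 8374 true varves.
A: Extension rate ≈ 3675.6 / 8374 = 0.439 mm per year.
For B, 5119.3 / 0.439 = 11661.28 years ≈ 11661 varves.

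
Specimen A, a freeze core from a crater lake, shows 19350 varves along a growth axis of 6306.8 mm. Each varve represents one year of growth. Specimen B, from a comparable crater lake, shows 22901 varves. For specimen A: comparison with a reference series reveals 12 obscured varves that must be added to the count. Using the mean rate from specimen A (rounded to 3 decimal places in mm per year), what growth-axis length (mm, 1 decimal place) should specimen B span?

Specimen A: true varve count = 19350 + 12 = 19362.
A: Extension rate ≈ 6306.8 / 19362 = 0.326 mm/yr.
For B, 0.326 mm/year × 22901 years = 7465.7 mm.

7465.7 mm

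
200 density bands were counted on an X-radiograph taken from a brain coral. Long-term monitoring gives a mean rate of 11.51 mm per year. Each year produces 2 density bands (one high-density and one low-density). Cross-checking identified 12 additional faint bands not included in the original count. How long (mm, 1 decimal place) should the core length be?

1220.1 mm

True density band count = 200 + 12 = 212.
Dividing by 2 density bands per year: 212 / 2 = 106 years.
106 years at 11.51 mm/year gives 11.51 × 106 = 1220.1 mm.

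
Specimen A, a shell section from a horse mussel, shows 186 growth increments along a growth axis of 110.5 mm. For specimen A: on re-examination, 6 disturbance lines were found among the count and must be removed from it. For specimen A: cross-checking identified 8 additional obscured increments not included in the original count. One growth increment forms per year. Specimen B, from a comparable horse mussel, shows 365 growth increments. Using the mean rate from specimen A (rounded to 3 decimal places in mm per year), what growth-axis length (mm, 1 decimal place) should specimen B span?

Specimen A: correcting the raw count gives 186 − 6 + 8 = 188 true growth increments.
A: 110.5 mm over 188 years gives 110.5 / 188 ≈ 0.588 mm/yr.
For B, 0.588 mm/year × 365 years = 214.6 mm.

214.6 mm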